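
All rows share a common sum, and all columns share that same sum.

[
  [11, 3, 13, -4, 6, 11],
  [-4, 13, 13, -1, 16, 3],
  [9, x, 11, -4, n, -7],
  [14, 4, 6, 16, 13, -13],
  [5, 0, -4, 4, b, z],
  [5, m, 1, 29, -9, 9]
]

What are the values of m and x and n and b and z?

Rows 1 and 2 both sum to 40, so that's the common total.
The known cells in row 6 total 35, leaving 40 − 35 = 5 for the blank.
The known cells in column 2 total 25, leaving 40 − 25 = 15 for the blank.
The known cells in row 3 total 24, leaving 40 − 24 = 16 for the blank.
The known cells in column 5 total 42, leaving 40 − 42 = -2 for the blank.
The known cells in row 5 total 3, leaving 40 − 3 = 37 for the blank.

m = 5, x = 15, n = 16, b = -2, z = 37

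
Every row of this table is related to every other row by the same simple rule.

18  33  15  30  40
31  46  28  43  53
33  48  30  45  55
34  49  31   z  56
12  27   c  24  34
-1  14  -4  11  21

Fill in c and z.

c = 9, z = 46

The difference between any two rows is the same in every column — this is an addition table with the headers hidden.
Row 5 minus row 1 is 27 − 33 = -6, so its entry in column 3 is 15 + (-6) = 9.
Row 4 minus row 1 is 49 − 33 = 16, so its entry in column 4 is 30 + 16 = 46.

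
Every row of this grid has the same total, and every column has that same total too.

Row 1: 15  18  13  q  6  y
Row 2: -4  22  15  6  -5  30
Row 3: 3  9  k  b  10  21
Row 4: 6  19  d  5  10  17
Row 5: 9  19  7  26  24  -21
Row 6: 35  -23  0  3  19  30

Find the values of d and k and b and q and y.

d = 7, k = 22, b = -1, q = 25, y = -13

Rows 2 and 5 both sum to 64, so that's the common total.
Column 6 has 30 + 21 + 17 − 21 + 30 = 77; the blank must be 64 − 77 = -13.
Row 1 has 15 + 18 + 13 + 6 − 13 = 39; the blank must be 64 − 39 = 25.
Column 4 has 25 + 6 + 5 + 26 + 3 = 65; the blank must be 64 − 65 = -1.
Row 3 has 3 + 9 − 1 + 10 + 21 = 42; the blank must be 64 − 42 = 22.
Row 4 has 6 + 19 + 5 + 10 + 17 = 57; the blank must be 64 − 57 = 7.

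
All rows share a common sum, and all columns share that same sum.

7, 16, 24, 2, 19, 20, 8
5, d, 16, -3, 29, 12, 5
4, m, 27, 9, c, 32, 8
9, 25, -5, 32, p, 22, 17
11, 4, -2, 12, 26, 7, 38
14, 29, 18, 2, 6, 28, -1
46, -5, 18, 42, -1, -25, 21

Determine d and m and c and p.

d = 32, m = -5, c = 21, p = -4

Rows 1 and 5 both sum to 96, so that's the common total.
Row 2: 5 + 16 − 3 + 29 + 12 + 5 = 64, so its missing entry is 96 − 64 = 32.
Column 2: 16 + 32 + 25 + 4 + 29 − 5 = 101, so its missing entry is 96 − 101 = -5.
Row 4: 9 + 25 − 5 + 32 + 22 + 17 = 100, so its missing entry is 96 − 100 = -4.
Row 3: 4 − 5 + 27 + 9 + 32 + 8 = 75, so its missing entry is 96 − 75 = 21.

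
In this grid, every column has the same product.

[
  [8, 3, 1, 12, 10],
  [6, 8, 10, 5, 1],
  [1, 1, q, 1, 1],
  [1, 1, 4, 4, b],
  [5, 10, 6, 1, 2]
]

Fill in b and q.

Columns 1 and 4 each multiply to 240, so every column has product 240.
Column 5: 10×1×1×2 = 20, so the missing entry is 240 ÷ 20 = 12.
Column 3: 1×10×4×6 = 240, so the missing entry is 240 ÷ 240 = 1.

b = 12, q = 1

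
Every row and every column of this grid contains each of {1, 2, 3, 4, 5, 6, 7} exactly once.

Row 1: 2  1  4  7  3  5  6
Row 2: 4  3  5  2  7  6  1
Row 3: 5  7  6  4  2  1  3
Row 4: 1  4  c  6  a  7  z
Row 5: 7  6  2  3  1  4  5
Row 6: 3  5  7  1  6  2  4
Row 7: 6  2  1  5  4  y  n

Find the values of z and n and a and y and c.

For row 4, column 5: column 5 already has {1, 2, 3, 4, 6, 7}; that leaves 5.
For row 7, column 6: column 6 already has {1, 2, 4, 5, 6, 7}; that leaves 3.
For row 7, column 7: row 7 already has {1, 2, 3, 4, 5, 6}; that leaves 7.
Cell (4,7): column 7 already has {1, 3, 4, 5, 6, 7} → 2.
For row 4, column 3: row 4 already has {1, 2, 4, 5, 6, 7}; that leaves 3.

z = 2, n = 7, a = 5, y = 3, c = 3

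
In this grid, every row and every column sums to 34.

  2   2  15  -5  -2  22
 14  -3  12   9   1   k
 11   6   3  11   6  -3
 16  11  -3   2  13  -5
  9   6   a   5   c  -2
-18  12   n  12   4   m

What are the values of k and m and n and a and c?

k = 1, m = 21, n = 3, a = 4, c = 12

The known cells in column 5 total 22, leaving 34 − 22 = 12 for the blank.
The known cells in row 2 total 33, leaving 34 − 33 = 1 for the blank.
The known cells in column 6 total 13, leaving 34 − 13 = 21 for the blank.
The known cells in row 5 total 30, leaving 34 − 30 = 4 for the blank.
The known cells in row 6 total 31, leaving 34 − 31 = 3 for the blank.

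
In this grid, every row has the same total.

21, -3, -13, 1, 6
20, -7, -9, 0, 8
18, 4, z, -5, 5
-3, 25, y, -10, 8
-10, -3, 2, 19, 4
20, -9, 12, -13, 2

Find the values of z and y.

Row 1 sums to 12 and so does row 2; that's the common total.
In row 3 the known cells total 22, leaving 12 − 22 = -10.
In row 4 the known cells total 20, leaving 12 − 20 = -8.

z = -10, y = -8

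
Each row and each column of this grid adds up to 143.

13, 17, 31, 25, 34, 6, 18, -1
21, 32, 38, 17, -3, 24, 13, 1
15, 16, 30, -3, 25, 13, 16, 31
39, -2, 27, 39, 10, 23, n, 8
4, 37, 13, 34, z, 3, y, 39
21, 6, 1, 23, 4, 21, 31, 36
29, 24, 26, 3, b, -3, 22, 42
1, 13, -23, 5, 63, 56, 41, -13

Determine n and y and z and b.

n = -1, y = 3, z = 10, b = 0

Row 7 has 29 + 24 + 26 + 3 − 3 + 22 + 42 = 143; the blank must be 143 − 143 = 0.
Column 5 has 34 − 3 + 25 + 10 + 4 + 0 + 63 = 133; the blank must be 143 − 133 = 10.
Row 5 has 4 + 37 + 13 + 34 + 10 + 3 + 39 = 140; the blank must be 143 − 140 = 3.
Row 4 has 39 − 2 + 27 + 39 + 10 + 23 + 8 = 144; the blank must be 143 − 144 = -1.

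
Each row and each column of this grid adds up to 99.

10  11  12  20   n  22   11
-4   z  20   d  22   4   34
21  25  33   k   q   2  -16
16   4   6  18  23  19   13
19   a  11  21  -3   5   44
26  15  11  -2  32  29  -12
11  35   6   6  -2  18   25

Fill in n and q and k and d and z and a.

n = 13, q = 14, k = 20, d = 16, z = 7, a = 2

Row 1 has 10 + 11 + 12 + 20 + 22 + 11 = 86; the blank must be 99 − 86 = 13.
Column 5 has 13 + 22 + 23 − 3 + 32 − 2 = 85; the blank must be 99 − 85 = 14.
Row 5 has 19 + 11 + 21 − 3 + 5 + 44 = 97; the blank must be 99 − 97 = 2.
Column 2 has 11 + 25 + 4 + 2 + 15 + 35 = 92; the blank must be 99 − 92 = 7.
Row 3 has 21 + 25 + 33 + 14 + 2 − 16 = 79; the blank must be 99 − 79 = 20.
Row 2 has -4 + 7 + 20 + 22 + 4 + 34 = 83; the blank must be 99 − 83 = 16.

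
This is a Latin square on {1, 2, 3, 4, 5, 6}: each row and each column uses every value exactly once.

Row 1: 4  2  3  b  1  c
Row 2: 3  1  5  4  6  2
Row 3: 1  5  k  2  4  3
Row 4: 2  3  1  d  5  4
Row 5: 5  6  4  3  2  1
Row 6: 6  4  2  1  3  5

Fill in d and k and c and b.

d = 6, k = 6, c = 6, b = 5

For row 4, column 4: row 4 already has {1, 2, 3, 4, 5}; that leaves 6.
At (row 1, col 4): column 4 already has {1, 2, 3, 4, 6}, so the value is 5.
For row 1, column 6: row 1 already has {1, 2, 3, 4, 5}; that leaves 6.
Cell (3,3): row 3 already has {1, 2, 3, 4, 5} → 6.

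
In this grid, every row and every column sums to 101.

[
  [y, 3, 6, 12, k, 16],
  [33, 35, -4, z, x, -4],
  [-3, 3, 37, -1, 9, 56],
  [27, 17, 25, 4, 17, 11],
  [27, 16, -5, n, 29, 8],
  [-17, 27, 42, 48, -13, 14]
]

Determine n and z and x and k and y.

n = 26, z = 12, x = 29, k = 30, y = 34

Column 1: 33 − 3 + 27 + 27 − 17 = 67, so its missing entry is 101 − 67 = 34.
Row 1: 34 + 3 + 6 + 12 + 16 = 71, so its missing entry is 101 − 71 = 30.
Row 5: 27 + 16 − 5 + 29 + 8 = 75, so its missing entry is 101 − 75 = 26.
Column 5: 30 + 9 + 17 + 29 − 13 = 72, so its missing entry is 101 − 72 = 29.
Row 2: 33 + 35 − 4 + 29 − 4 = 89, so its missing entry is 101 − 89 = 12.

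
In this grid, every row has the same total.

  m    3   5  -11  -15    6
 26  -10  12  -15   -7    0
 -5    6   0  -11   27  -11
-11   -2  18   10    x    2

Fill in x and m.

x = -11, m = 18

The complete rows each total 6.
Row 4 is missing 6 − 17 = -11 (since -11 − 2 + 18 + 10 + 2 = 17).
Row 1 is missing 6 − (-12) = 18 (since 3 + 5 − 11 − 15 + 6 = -12).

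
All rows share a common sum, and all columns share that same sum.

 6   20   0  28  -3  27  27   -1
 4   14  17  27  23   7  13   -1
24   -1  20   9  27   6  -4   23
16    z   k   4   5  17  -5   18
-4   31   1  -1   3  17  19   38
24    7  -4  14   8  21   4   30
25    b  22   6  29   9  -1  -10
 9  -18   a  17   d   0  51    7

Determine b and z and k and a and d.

Rows 1 and 2 both sum to 104, so that's the common total.
The known cells in column 5 total 92, leaving 104 − 92 = 12 for the blank.
The known cells in row 7 total 80, leaving 104 − 80 = 24 for the blank.
The known cells in column 2 total 77, leaving 104 − 77 = 27 for the blank.
The known cells in row 8 total 78, leaving 104 − 78 = 26 for the blank.
The known cells in row 4 total 82, leaving 104 − 82 = 22 for the blank.

b = 24, z = 27, k = 22, a = 26, d = 12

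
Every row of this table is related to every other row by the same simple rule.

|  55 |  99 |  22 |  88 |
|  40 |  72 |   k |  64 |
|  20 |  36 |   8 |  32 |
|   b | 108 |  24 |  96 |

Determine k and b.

Each row is a constant multiple of every other row — this is a multiplication table with the headers hidden.
Row 2 is 72/99 = 8/11 times row 1, so its entry in column 3 is 22 × 8/11 = 16.
Row 4 is 108/99 = 12/11 times row 1, so its entry in column 1 is 55 × 12/11 = 60.

k = 16, b = 60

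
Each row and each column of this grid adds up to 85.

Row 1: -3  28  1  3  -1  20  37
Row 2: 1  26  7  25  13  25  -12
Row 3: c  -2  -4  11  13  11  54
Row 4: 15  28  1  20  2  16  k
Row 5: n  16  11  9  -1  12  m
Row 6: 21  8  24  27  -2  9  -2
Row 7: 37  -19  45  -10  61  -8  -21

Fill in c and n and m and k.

Row 3: -2 − 4 + 11 + 13 + 11 + 54 = 83, so its missing entry is 85 − 83 = 2.
Column 1: -3 + 1 + 2 + 15 + 21 + 37 = 73, so its missing entry is 85 − 73 = 12.
Row 5: 12 + 16 + 11 + 9 − 1 + 12 = 59, so its missing entry is 85 − 59 = 26.
Row 4: 15 + 28 + 1 + 20 + 2 + 16 = 82, so its missing entry is 85 − 82 = 3.

c = 2, n = 12, m = 26, k = 3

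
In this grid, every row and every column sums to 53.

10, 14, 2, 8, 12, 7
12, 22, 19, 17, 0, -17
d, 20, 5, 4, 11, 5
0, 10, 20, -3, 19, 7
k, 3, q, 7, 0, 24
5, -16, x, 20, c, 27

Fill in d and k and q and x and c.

d = 8, k = 18, q = 1, x = 6, c = 11

Column 5 has 12 + 0 + 11 + 19 + 0 = 42; the blank must be 53 − 42 = 11.
Row 3 has 20 + 5 + 4 + 11 + 5 = 45; the blank must be 53 − 45 = 8.
Column 1 has 10 + 12 + 8 + 0 + 5 = 35; the blank must be 53 − 35 = 18.
Row 5 has 18 + 3 + 7 + 0 + 24 = 52; the blank must be 53 − 52 = 1.
Row 6 has 5 − 16 + 20 + 11 + 27 = 47; the blank must be 53 − 47 = 6.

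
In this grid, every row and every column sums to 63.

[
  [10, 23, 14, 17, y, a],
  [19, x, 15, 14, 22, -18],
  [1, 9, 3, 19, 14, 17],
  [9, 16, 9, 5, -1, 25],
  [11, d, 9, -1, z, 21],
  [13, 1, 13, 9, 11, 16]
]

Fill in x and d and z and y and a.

x = 11, d = 3, z = 20, y = -3, a = 2

The known cells in row 2 total 52, leaving 63 − 52 = 11 for the blank.
The known cells in column 6 total 61, leaving 63 − 61 = 2 for the blank.
The known cells in row 1 total 66, leaving 63 − 66 = -3 for the blank.
The known cells in column 5 total 43, leaving 63 − 43 = 20 for the blank.
The known cells in row 5 total 60, leaving 63 − 60 = 3 for the blank.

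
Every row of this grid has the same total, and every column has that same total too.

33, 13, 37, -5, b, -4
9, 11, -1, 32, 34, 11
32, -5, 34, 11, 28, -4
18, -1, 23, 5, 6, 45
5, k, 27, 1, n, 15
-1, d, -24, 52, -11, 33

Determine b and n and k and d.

b = 22, n = 17, k = 31, d = 47

Rows 2 and 3 both sum to 96, so that's the common total.
Row 1: 33 + 13 + 37 − 5 − 4 = 74, so its missing entry is 96 − 74 = 22.
Column 5: 22 + 34 + 28 + 6 − 11 = 79, so its missing entry is 96 − 79 = 17.
Row 6: -1 − 24 + 52 − 11 + 33 = 49, so its missing entry is 96 − 49 = 47.
Row 5: 5 + 27 + 1 + 17 + 15 = 65, so its missing entry is 96 − 65 = 31.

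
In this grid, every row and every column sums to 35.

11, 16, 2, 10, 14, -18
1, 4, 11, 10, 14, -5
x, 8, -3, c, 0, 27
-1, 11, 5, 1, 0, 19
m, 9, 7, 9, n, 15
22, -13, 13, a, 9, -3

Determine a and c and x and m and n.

a = 7, c = -2, x = 5, m = -3, n = -2

Column 5 has 14 + 14 + 0 + 0 + 9 = 37; the blank must be 35 − 37 = -2.
Row 5 has 9 + 7 + 9 − 2 + 15 = 38; the blank must be 35 − 38 = -3.
Column 1 has 11 + 1 − 1 − 3 + 22 = 30; the blank must be 35 − 30 = 5.
Row 3 has 5 + 8 − 3 + 0 + 27 = 37; the blank must be 35 − 37 = -2.
Row 6 has 22 − 13 + 13 + 9 − 3 = 28; the blank must be 35 − 28 = 7.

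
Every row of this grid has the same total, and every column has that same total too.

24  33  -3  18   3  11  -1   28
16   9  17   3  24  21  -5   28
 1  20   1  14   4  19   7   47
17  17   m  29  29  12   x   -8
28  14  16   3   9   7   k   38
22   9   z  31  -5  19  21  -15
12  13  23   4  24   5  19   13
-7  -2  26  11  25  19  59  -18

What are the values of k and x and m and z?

Rows 1 and 2 both sum to 113, so that's the common total.
Row 6: 22 + 9 + 31 − 5 + 19 + 21 − 15 = 82, so its missing entry is 113 − 82 = 31.
Column 3: -3 + 17 + 1 + 16 + 31 + 23 + 26 = 111, so its missing entry is 113 − 111 = 2.
Row 5: 28 + 14 + 16 + 3 + 9 + 7 + 38 = 115, so its missing entry is 113 − 115 = -2.
Row 4: 17 + 17 + 2 + 29 + 29 + 12 − 8 = 98, so its missing entry is 113 − 98 = 15.

k = -2, x = 15, m = 2, z = 31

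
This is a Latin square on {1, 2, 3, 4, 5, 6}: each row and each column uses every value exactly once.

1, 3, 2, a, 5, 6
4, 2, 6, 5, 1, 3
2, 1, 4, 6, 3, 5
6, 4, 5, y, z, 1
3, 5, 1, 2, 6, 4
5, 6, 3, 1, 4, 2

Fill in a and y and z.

At (row 4, col 5): column 5 already has {1, 3, 4, 5, 6}, so the value is 2.
Cell (4,4): row 4 already has {1, 2, 4, 5, 6} → 3.
For row 1, column 4: row 1 already has {1, 2, 3, 5, 6}; that leaves 4.

a = 4, y = 3, z = 2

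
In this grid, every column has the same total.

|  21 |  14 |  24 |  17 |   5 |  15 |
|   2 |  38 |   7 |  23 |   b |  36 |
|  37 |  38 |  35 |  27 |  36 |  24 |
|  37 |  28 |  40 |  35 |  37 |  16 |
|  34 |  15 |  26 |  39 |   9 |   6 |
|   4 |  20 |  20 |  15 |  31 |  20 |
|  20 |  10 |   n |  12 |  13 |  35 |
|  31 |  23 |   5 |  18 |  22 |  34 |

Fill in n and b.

n = 29, b = 33

The complete columns each total 186.
Column 3 is missing 186 − 157 = 29 (since 24 + 7 + 35 + 40 + 26 + 20 + 5 = 157).
Column 5 is missing 186 − 153 = 33 (since 5 + 36 + 37 + 9 + 31 + 13 + 22 = 153).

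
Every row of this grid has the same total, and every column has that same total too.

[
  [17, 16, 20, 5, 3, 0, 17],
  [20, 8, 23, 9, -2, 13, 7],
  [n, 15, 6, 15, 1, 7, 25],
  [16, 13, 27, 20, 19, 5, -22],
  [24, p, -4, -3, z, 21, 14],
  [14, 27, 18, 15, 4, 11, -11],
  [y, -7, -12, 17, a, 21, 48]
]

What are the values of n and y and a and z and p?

Rows 1 and 2 both sum to 78, so that's the common total.
Row 3: 15 + 6 + 15 + 1 + 7 + 25 = 69, so its missing entry is 78 − 69 = 9.
Column 1: 17 + 20 + 9 + 16 + 24 + 14 = 100, so its missing entry is 78 − 100 = -22.
Row 7: -22 − 7 − 12 + 17 + 21 + 48 = 45, so its missing entry is 78 − 45 = 33.
Column 5: 3 − 2 + 1 + 19 + 4 + 33 = 58, so its missing entry is 78 − 58 = 20.
Row 5: 24 − 4 − 3 + 20 + 21 + 14 = 72, so its missing entry is 78 − 72 = 6.

n = 9, y = -22, a = 33, z = 20, p = 6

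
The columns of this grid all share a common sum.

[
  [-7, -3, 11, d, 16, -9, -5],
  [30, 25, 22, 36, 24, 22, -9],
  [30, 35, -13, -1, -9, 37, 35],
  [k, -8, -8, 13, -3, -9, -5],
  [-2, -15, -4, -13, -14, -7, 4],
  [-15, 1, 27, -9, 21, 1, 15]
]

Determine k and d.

The complete columns each total 35.
Column 1 is missing 35 − 36 = -1 (since -7 + 30 + 30 − 2 − 15 = 36).
Column 4 is missing 35 − 26 = 9 (since 36 − 1 + 13 − 13 − 9 = 26).

k = -1, d = 9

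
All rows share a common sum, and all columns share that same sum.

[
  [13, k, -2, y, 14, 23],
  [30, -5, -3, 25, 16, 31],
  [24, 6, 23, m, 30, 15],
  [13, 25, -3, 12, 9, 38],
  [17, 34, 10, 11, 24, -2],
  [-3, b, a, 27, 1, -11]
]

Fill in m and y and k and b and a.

m = -4, y = 23, k = 23, b = 11, a = 69

Rows 2 and 4 both sum to 94, so that's the common total.
The known cells in row 3 total 98, leaving 94 − 98 = -4 for the blank.
The known cells in column 4 total 71, leaving 94 − 71 = 23 for the blank.
The known cells in row 1 total 71, leaving 94 − 71 = 23 for the blank.
The known cells in column 2 total 83, leaving 94 − 83 = 11 for the blank.
The known cells in row 6 total 25, leaving 94 − 25 = 69 for the blank.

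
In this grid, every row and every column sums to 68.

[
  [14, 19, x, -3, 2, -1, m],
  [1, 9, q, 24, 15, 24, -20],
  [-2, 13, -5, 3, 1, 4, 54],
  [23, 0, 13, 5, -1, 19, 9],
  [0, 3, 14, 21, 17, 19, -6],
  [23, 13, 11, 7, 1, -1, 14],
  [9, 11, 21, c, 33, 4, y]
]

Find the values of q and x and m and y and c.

q = 15, x = -1, m = 38, y = -21, c = 11

The known cells in row 2 total 53, leaving 68 − 53 = 15 for the blank.
The known cells in column 3 total 69, leaving 68 − 69 = -1 for the blank.
The known cells in row 1 total 30, leaving 68 − 30 = 38 for the blank.
The known cells in column 7 total 89, leaving 68 − 89 = -21 for the blank.
The known cells in row 7 total 57, leaving 68 − 57 = 11 for the blank.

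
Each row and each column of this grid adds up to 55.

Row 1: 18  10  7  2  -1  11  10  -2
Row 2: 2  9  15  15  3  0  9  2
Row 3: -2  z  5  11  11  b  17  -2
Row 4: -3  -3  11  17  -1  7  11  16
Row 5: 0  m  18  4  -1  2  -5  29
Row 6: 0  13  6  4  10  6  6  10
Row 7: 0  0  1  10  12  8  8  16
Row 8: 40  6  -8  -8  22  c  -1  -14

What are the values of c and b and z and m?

Row 8: 40 + 6 − 8 − 8 + 22 − 1 − 14 = 37, so its missing entry is 55 − 37 = 18.
Column 6: 11 + 0 + 7 + 2 + 6 + 8 + 18 = 52, so its missing entry is 55 − 52 = 3.
Row 5: 0 + 18 + 4 − 1 + 2 − 5 + 29 = 47, so its missing entry is 55 − 47 = 8.
Row 3: -2 + 5 + 11 + 11 + 3 + 17 − 2 = 43, so its missing entry is 55 − 43 = 12.

c = 18, b = 3, z = 12, m = 8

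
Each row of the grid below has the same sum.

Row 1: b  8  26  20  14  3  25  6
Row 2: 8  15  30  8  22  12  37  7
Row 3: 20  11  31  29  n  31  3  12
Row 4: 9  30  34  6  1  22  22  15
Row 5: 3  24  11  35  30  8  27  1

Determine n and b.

The complete rows each total 139.
Row 3 is missing 139 − 137 = 2 (since 20 + 11 + 31 + 29 + 31 + 3 + 12 = 137).
Row 1 is missing 139 − 102 = 37 (since 8 + 26 + 20 + 14 + 3 + 25 + 6 = 102).

n = 2, b = 37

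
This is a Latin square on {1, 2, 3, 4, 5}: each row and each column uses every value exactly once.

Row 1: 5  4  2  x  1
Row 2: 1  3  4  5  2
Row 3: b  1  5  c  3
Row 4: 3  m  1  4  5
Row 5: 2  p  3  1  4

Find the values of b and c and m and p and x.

b = 4, c = 2, m = 2, p = 5, x = 3

For row 4, column 2: row 4 already has {1, 3, 4, 5}; that leaves 2.
For row 1, column 4: row 1 already has {1, 2, 4, 5}; that leaves 3.
At (row 3, col 1): column 1 already has {1, 2, 3, 5}, so the value is 4.
Cell (3,4): row 3 already has {1, 3, 4, 5} → 2.
For row 5, column 2: row 5 already has {1, 2, 3, 4}; that leaves 5.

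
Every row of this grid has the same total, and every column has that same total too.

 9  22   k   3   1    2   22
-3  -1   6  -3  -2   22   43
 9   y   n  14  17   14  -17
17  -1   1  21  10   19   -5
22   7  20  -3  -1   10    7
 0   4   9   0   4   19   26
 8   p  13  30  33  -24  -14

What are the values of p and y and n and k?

Rows 2 and 4 both sum to 62, so that's the common total.
Row 7 has 8 + 13 + 30 + 33 − 24 − 14 = 46; the blank must be 62 − 46 = 16.
Row 1 has 9 + 22 + 3 + 1 + 2 + 22 = 59; the blank must be 62 − 59 = 3.
Column 2 has 22 − 1 − 1 + 7 + 4 + 16 = 47; the blank must be 62 − 47 = 15.
Row 3 has 9 + 15 + 14 + 17 + 14 − 17 = 52; the blank must be 62 − 52 = 10.

p = 16, y = 15, n = 10, k = 3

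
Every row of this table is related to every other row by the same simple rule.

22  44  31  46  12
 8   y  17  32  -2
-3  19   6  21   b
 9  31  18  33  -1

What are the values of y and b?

The difference between any two rows is the same in every column — this is an addition table with the headers hidden.
Row 2 minus row 1 is 17 − 31 = -14, so its entry in column 2 is 44 + (-14) = 30.
Row 3 minus row 1 is 6 − 31 = -25, so its entry in column 5 is 12 + (-25) = -13.

y = 30, b = -13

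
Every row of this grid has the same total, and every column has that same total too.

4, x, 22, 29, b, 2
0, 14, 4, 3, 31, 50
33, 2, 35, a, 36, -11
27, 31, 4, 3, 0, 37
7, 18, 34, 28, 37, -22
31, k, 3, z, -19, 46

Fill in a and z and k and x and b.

Rows 2 and 4 both sum to 102, so that's the common total.
Column 5 has 31 + 36 + 0 + 37 − 19 = 85; the blank must be 102 − 85 = 17.
Row 1 has 4 + 22 + 29 + 17 + 2 = 74; the blank must be 102 − 74 = 28.
Column 2 has 28 + 14 + 2 + 31 + 18 = 93; the blank must be 102 − 93 = 9.
Row 3 has 33 + 2 + 35 + 36 − 11 = 95; the blank must be 102 − 95 = 7.
Row 6 has 31 + 9 + 3 − 19 + 46 = 70; the blank must be 102 − 70 = 32.

a = 7, z = 32, k = 9, x = 28, b = 17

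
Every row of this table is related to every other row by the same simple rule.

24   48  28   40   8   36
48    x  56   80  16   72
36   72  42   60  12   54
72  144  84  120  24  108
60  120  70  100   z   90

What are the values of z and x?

Each row is a constant multiple of every other row — this is a multiplication table with the headers hidden.
Row 5 is 100/40 = 5/2 times row 1, so its entry in column 5 is 8 × 5/2 = 20.
Row 2 is 80/40 = 2/1 times row 1, so its entry in column 2 is 48 × 2/1 = 96.

z = 20, x = 96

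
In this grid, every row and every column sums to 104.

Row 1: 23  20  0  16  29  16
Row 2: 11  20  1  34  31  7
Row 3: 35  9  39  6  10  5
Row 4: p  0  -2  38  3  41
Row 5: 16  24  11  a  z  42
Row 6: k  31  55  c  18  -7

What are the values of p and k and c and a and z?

The known cells in column 5 total 91, leaving 104 − 91 = 13 for the blank.
The known cells in row 5 total 106, leaving 104 − 106 = -2 for the blank.
The known cells in row 4 total 80, leaving 104 − 80 = 24 for the blank.
The known cells in column 1 total 109, leaving 104 − 109 = -5 for the blank.
The known cells in row 6 total 92, leaving 104 − 92 = 12 for the blank.

p = 24, k = -5, c = 12, a = -2, z = 13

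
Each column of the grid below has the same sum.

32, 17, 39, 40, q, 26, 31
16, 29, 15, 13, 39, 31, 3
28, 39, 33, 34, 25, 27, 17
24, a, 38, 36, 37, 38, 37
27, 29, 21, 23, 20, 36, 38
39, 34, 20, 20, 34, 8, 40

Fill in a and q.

a = 18, q = 11

Columns 3 and 7 both add up to 166, so every column sums to 166.
Column 2: 17 + 29 + 39 + 29 + 34 = 148, so the missing entry is 166 − 148 = 18.
Column 5: 39 + 25 + 37 + 20 + 34 = 155, so the missing entry is 166 − 155 = 11.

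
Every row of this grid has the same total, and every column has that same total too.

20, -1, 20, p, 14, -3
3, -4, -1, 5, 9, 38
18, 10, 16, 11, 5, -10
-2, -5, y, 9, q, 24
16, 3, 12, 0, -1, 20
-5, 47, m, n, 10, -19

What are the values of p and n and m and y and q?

p = 0, n = 25, m = -8, y = 11, q = 13

Rows 2 and 3 both sum to 50, so that's the common total.
Column 5: 14 + 9 + 5 − 1 + 10 = 37, so its missing entry is 50 − 37 = 13.
Row 1: 20 − 1 + 20 + 14 − 3 = 50, so its missing entry is 50 − 50 = 0.
Column 4: 0 + 5 + 11 + 9 + 0 = 25, so its missing entry is 50 − 25 = 25.
Row 4: -2 − 5 + 9 + 13 + 24 = 39, so its missing entry is 50 − 39 = 11.
Row 6: -5 + 47 + 25 + 10 − 19 = 58, so its missing entry is 50 − 58 = -8.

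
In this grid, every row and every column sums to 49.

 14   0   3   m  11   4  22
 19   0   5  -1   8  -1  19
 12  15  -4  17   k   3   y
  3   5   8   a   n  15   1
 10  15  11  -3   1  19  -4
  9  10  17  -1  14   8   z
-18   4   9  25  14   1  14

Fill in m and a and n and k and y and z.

m = -5, a = 17, n = 0, k = 1, y = 5, z = -8

Row 1: 14 + 0 + 3 + 11 + 4 + 22 = 54, so its missing entry is 49 − 54 = -5.
Column 4: -5 − 1 + 17 − 3 − 1 + 25 = 32, so its missing entry is 49 − 32 = 17.
Row 4: 3 + 5 + 8 + 17 + 15 + 1 = 49, so its missing entry is 49 − 49 = 0.
Column 5: 11 + 8 + 0 + 1 + 14 + 14 = 48, so its missing entry is 49 − 48 = 1.
Row 3: 12 + 15 − 4 + 17 + 1 + 3 = 44, so its missing entry is 49 − 44 = 5.
Row 6: 9 + 10 + 17 − 1 + 14 + 8 = 57, so its missing entry is 49 − 57 = -8.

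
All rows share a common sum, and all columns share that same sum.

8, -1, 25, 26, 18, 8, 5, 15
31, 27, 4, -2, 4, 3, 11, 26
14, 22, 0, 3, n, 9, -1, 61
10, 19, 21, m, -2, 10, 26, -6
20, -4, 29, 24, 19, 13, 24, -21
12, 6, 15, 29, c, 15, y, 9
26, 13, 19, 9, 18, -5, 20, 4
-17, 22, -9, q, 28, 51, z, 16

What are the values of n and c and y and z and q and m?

n = -4, c = 23, y = -5, z = 24, q = -11, m = 26

Rows 1 and 2 both sum to 104, so that's the common total.
The known cells in row 3 total 108, leaving 104 − 108 = -4 for the blank.
The known cells in column 5 total 81, leaving 104 − 81 = 23 for the blank.
The known cells in row 4 total 78, leaving 104 − 78 = 26 for the blank.
The known cells in column 4 total 115, leaving 104 − 115 = -11 for the blank.
The known cells in row 8 total 80, leaving 104 − 80 = 24 for the blank.
The known cells in row 6 total 109, leaving 104 − 109 = -5 for the blank.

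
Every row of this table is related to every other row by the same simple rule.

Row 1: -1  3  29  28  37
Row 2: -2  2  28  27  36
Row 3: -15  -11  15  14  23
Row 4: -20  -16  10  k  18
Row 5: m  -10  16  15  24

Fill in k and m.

k = 9, m = -14

The difference between any two rows is the same in every column — this is an addition table with the headers hidden.
Row 4 minus row 1 is -16 − 3 = -19, so its entry in column 4 is 28 + (-19) = 9.
Row 5 minus row 1 is -10 − 3 = -13, so its entry in column 1 is -1 + (-13) = -14.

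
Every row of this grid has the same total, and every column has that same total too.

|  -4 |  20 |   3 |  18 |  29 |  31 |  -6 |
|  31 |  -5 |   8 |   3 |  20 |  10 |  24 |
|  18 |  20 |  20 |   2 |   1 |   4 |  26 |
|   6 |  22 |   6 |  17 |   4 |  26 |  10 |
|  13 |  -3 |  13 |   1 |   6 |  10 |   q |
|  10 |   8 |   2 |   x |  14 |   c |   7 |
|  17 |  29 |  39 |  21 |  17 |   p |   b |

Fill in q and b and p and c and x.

Rows 1 and 2 both sum to 91, so that's the common total.
Column 4 has 18 + 3 + 2 + 17 + 1 + 21 = 62; the blank must be 91 − 62 = 29.
Row 6 has 10 + 8 + 2 + 29 + 14 + 7 = 70; the blank must be 91 − 70 = 21.
Column 6 has 31 + 10 + 4 + 26 + 10 + 21 = 102; the blank must be 91 − 102 = -11.
Row 5 has 13 − 3 + 13 + 1 + 6 + 10 = 40; the blank must be 91 − 40 = 51.
Row 7 has 17 + 29 + 39 + 21 + 17 − 11 = 112; the blank must be 91 − 112 = -21.

q = 51, b = -21, p = -11, c = 21, x = 29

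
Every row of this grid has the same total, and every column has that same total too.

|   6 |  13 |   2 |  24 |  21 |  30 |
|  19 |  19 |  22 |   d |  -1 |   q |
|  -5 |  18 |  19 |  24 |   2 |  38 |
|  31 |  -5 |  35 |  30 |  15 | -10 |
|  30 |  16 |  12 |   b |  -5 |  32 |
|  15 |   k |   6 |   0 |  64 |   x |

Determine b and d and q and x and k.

Rows 1 and 3 both sum to 96, so that's the common total.
Row 5: 30 + 16 + 12 − 5 + 32 = 85, so its missing entry is 96 − 85 = 11.
Column 2: 13 + 19 + 18 − 5 + 16 = 61, so its missing entry is 96 − 61 = 35.
Row 6: 15 + 35 + 6 + 0 + 64 = 120, so its missing entry is 96 − 120 = -24.
Column 6: 30 + 38 − 10 + 32 − 24 = 66, so its missing entry is 96 − 66 = 30.
Row 2: 19 + 19 + 22 − 1 + 30 = 89, so its missing entry is 96 − 89 = 7.

b = 11, d = 7, q = 30, x = -24, k = 35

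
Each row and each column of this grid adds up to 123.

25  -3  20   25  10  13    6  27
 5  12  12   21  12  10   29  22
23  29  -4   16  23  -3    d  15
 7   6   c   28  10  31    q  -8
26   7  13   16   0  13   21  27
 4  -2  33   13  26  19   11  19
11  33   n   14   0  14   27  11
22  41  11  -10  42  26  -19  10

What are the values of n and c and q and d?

n = 13, c = 25, q = 24, d = 24

Row 7 has 11 + 33 + 14 + 0 + 14 + 27 + 11 = 110; the blank must be 123 − 110 = 13.
Row 3 has 23 + 29 − 4 + 16 + 23 − 3 + 15 = 99; the blank must be 123 − 99 = 24.
Column 3 has 20 + 12 − 4 + 13 + 33 + 13 + 11 = 98; the blank must be 123 − 98 = 25.
Row 4 has 7 + 6 + 25 + 28 + 10 + 31 − 8 = 99; the blank must be 123 − 99 = 24.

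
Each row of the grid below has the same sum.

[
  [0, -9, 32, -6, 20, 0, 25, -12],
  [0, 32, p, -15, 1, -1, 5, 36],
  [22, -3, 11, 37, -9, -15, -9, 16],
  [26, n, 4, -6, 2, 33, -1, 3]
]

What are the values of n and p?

n = -11, p = -8

The complete rows each total 50.
Row 4 is missing 50 − 61 = -11 (since 26 + 4 − 6 + 2 + 33 − 1 + 3 = 61).
Row 2 is missing 50 − 58 = -8 (since 0 + 32 − 15 + 1 − 1 + 5 + 36 = 58).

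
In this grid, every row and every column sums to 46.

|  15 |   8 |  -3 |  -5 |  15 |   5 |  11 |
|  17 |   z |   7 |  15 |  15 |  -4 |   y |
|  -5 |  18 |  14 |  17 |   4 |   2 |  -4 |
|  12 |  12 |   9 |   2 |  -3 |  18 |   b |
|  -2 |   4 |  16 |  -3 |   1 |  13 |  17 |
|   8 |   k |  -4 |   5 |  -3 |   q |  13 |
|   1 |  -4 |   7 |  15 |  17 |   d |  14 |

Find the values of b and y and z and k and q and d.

b = -4, y = -1, z = -3, k = 11, q = 16, d = -4

The known cells in row 7 total 50, leaving 46 − 50 = -4 for the blank.
The known cells in column 6 total 30, leaving 46 − 30 = 16 for the blank.
The known cells in row 6 total 35, leaving 46 − 35 = 11 for the blank.
The known cells in column 2 total 49, leaving 46 − 49 = -3 for the blank.
The known cells in row 4 total 50, leaving 46 − 50 = -4 for the blank.
The known cells in row 2 total 47, leaving 46 − 47 = -1 for the blank.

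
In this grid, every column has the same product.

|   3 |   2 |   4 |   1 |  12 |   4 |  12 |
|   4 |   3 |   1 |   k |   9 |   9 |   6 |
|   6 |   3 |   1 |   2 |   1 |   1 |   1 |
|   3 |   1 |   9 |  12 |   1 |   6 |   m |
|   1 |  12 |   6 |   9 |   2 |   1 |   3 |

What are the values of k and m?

k = 1, m = 1

Columns 2 and 3 each multiply to 216, so every column has product 216.
Column 4: 1×2×12×9 = 216, so the missing entry is 216 ÷ 216 = 1.
Column 7: 12×6×1×3 = 216, so the missing entry is 216 ÷ 216 = 1.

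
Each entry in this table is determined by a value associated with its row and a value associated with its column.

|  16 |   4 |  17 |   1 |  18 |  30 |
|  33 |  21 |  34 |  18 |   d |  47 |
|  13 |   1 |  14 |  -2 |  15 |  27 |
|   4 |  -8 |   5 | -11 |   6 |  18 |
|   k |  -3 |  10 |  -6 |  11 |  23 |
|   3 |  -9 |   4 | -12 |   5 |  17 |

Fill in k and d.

The difference between any two rows is the same in every column — this is an addition table with the headers hidden.
Row 5 minus row 1 is 23 − 30 = -7, so its entry in column 1 is 16 + (-7) = 9.
Row 2 minus row 1 is 47 − 30 = 17, so its entry in column 5 is 18 + 17 = 35.

k = 9, d = 35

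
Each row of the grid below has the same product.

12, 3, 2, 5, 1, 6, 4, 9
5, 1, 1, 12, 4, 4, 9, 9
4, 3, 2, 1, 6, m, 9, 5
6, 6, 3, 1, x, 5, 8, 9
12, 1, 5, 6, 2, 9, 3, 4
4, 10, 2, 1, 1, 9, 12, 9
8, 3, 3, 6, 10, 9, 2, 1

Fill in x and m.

x = 2, m = 12

Rows 1 and 2 each multiply to 77760, so every row has product 77760.
Row 4: 6×6×3×1×5×8×9 = 38880, so the missing entry is 77760 ÷ 38880 = 2.
Row 3: 4×3×2×1×6×9×5 = 6480, so the missing entry is 77760 ÷ 6480 = 12.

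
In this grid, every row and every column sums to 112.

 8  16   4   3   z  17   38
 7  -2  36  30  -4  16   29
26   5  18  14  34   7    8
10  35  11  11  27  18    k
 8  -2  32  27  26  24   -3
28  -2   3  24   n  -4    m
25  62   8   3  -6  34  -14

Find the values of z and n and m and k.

z = 26, n = 9, m = 54, k = 0

The known cells in row 1 total 86, leaving 112 − 86 = 26 for the blank.
The known cells in column 5 total 103, leaving 112 − 103 = 9 for the blank.
The known cells in row 6 total 58, leaving 112 − 58 = 54 for the blank.
The known cells in row 4 total 112, leaving 112 − 112 = 0 for the blank.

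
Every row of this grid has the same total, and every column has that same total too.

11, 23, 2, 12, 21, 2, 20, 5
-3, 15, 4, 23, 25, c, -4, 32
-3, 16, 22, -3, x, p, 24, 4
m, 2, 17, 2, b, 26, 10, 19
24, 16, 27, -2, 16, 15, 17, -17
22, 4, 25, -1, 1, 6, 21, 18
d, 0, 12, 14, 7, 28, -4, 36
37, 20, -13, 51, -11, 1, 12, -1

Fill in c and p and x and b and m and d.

Rows 1 and 5 both sum to 96, so that's the common total.
The known cells in row 2 total 92, leaving 96 − 92 = 4 for the blank.
The known cells in row 7 total 93, leaving 96 − 93 = 3 for the blank.
The known cells in column 1 total 91, leaving 96 − 91 = 5 for the blank.
The known cells in row 4 total 81, leaving 96 − 81 = 15 for the blank.
The known cells in column 5 total 74, leaving 96 − 74 = 22 for the blank.
The known cells in row 3 total 82, leaving 96 − 82 = 14 for the blank.

c = 4, p = 14, x = 22, b = 15, m = 5, d = 3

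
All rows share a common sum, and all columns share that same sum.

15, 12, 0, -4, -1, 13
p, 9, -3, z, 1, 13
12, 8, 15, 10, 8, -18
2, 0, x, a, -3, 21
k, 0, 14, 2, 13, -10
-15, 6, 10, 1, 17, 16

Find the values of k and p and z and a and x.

k = 16, p = 5, z = 10, a = 16, x = -1

Rows 1 and 3 both sum to 35, so that's the common total.
The known cells in row 5 total 19, leaving 35 − 19 = 16 for the blank.
The known cells in column 1 total 30, leaving 35 − 30 = 5 for the blank.
The known cells in column 3 total 36, leaving 35 − 36 = -1 for the blank.
The known cells in row 4 total 19, leaving 35 − 19 = 16 for the blank.
The known cells in row 2 total 25, leaving 35 − 25 = 10 for the blank.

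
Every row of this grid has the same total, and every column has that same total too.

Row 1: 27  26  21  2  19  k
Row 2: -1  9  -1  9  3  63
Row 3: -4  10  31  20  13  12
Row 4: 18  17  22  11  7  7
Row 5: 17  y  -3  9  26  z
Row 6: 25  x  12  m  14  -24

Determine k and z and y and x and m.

k = -13, z = 37, y = -4, x = 24, m = 31

Rows 2 and 3 both sum to 82, so that's the common total.
The known cells in row 1 total 95, leaving 82 − 95 = -13 for the blank.
The known cells in column 6 total 45, leaving 82 − 45 = 37 for the blank.
The known cells in column 4 total 51, leaving 82 − 51 = 31 for the blank.
The known cells in row 6 total 58, leaving 82 − 58 = 24 for the blank.
The known cells in row 5 total 86, leaving 82 − 86 = -4 for the blank.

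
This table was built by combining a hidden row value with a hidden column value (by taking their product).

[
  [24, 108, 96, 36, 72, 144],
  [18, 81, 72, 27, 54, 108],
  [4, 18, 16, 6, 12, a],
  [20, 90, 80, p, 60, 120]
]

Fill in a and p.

Each row is a constant multiple of every other row — this is a multiplication table with the headers hidden.
Row 3 is 12/72 = 1/6 times row 1, so its entry in column 6 is 144 × 1/6 = 24.
Row 4 is 60/72 = 5/6 times row 1, so its entry in column 4 is 36 × 5/6 = 30.

a = 24, p = 30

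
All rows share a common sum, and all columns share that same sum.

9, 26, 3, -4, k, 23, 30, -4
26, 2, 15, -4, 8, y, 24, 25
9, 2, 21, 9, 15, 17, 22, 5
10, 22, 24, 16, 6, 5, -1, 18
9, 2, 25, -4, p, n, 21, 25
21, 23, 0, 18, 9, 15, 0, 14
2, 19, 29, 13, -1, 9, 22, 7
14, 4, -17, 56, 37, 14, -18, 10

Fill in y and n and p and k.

Rows 3 and 4 both sum to 100, so that's the common total.
The known cells in row 1 total 83, leaving 100 − 83 = 17 for the blank.
The known cells in column 5 total 91, leaving 100 − 91 = 9 for the blank.
The known cells in row 5 total 87, leaving 100 − 87 = 13 for the blank.
The known cells in row 2 total 96, leaving 100 − 96 = 4 for the blank.

y = 4, n = 13, p = 9, k = 17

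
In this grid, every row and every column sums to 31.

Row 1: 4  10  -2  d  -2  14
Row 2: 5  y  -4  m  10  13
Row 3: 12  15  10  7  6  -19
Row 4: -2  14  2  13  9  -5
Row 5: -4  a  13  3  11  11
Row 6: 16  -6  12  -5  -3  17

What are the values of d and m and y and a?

d = 7, m = 6, y = 1, a = -3

Row 1: 4 + 10 − 2 − 2 + 14 = 24, so its missing entry is 31 − 24 = 7.
Column 4: 7 + 7 + 13 + 3 − 5 = 25, so its missing entry is 31 − 25 = 6.
Row 2: 5 − 4 + 6 + 10 + 13 = 30, so its missing entry is 31 − 30 = 1.
Row 5: -4 + 13 + 3 + 11 + 11 = 34, so its missing entry is 31 − 34 = -3.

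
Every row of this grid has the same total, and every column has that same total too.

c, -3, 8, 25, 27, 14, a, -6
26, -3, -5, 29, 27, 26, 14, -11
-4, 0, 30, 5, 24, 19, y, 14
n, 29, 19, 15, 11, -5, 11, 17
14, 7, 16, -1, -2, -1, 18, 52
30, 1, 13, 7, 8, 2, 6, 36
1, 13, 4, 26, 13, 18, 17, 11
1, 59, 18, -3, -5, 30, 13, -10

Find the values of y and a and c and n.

Rows 2 and 5 both sum to 103, so that's the common total.
The known cells in row 3 total 88, leaving 103 − 88 = 15 for the blank.
The known cells in row 4 total 97, leaving 103 − 97 = 6 for the blank.
The known cells in column 1 total 74, leaving 103 − 74 = 29 for the blank.
The known cells in row 1 total 94, leaving 103 − 94 = 9 for the blank.

y = 15, a = 9, c = 29, n = 6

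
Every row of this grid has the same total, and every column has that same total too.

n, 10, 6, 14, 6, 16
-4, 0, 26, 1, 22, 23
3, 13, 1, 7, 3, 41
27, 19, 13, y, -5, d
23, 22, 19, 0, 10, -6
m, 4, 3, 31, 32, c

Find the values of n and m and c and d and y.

n = 16, m = 3, c = -5, d = -1, y = 15

Rows 2 and 3 both sum to 68, so that's the common total.
The known cells in row 1 total 52, leaving 68 − 52 = 16 for the blank.
The known cells in column 4 total 53, leaving 68 − 53 = 15 for the blank.
The known cells in column 1 total 65, leaving 68 − 65 = 3 for the blank.
The known cells in row 6 total 73, leaving 68 − 73 = -5 for the blank.
The known cells in row 4 total 69, leaving 68 − 69 = -1 for the blank.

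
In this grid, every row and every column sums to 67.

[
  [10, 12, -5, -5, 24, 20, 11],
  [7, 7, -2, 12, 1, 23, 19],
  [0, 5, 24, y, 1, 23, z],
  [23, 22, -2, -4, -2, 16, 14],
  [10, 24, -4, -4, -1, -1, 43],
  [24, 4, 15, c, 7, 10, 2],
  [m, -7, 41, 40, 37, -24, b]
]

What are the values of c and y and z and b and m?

Column 1 has 10 + 7 + 0 + 23 + 10 + 24 = 74; the blank must be 67 − 74 = -7.
Row 7 has -7 − 7 + 41 + 40 + 37 − 24 = 80; the blank must be 67 − 80 = -13.
Column 7 has 11 + 19 + 14 + 43 + 2 − 13 = 76; the blank must be 67 − 76 = -9.
Row 3 has 0 + 5 + 24 + 1 + 23 − 9 = 44; the blank must be 67 − 44 = 23.
Row 6 has 24 + 4 + 15 + 7 + 10 + 2 = 62; the blank must be 67 − 62 = 5.

c = 5, y = 23, z = -9, b = -13, m = -7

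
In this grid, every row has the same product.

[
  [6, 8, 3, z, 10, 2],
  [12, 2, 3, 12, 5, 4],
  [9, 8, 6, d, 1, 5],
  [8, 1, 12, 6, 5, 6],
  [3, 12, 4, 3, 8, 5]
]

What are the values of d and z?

Rows 2 and 4 each multiply to 17280, so every row has product 17280.
Row 3: 9×8×6×1×5 = 2160, so the missing entry is 17280 ÷ 2160 = 8.
Row 1: 6×8×3×10×2 = 2880, so the missing entry is 17280 ÷ 2880 = 6.

d = 8, z = 6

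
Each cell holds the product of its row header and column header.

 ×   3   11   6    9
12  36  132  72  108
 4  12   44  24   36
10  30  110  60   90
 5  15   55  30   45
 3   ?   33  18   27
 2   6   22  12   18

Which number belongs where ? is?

9

3 × 3 = 9.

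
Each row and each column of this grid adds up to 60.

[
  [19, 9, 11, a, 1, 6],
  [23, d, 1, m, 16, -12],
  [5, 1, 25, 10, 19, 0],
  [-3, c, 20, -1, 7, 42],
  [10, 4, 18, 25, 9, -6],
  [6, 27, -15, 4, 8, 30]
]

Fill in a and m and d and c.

a = 14, m = 8, d = 24, c = -5

Row 4: -3 + 20 − 1 + 7 + 42 = 65, so its missing entry is 60 − 65 = -5.
Column 2: 9 + 1 − 5 + 4 + 27 = 36, so its missing entry is 60 − 36 = 24.
Row 1: 19 + 9 + 11 + 1 + 6 = 46, so its missing entry is 60 − 46 = 14.
Row 2: 23 + 24 + 1 + 16 − 12 = 52, so its missing entry is 60 − 52 = 8.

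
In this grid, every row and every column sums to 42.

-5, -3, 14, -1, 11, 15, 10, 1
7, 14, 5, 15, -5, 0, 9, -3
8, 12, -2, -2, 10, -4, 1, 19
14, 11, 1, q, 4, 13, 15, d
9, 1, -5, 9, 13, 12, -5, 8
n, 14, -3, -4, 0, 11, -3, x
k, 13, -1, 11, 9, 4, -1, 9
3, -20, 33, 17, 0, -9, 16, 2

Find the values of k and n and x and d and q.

Column 4: -1 + 15 − 2 + 9 − 4 + 11 + 17 = 45, so its missing entry is 42 − 45 = -3.
Row 4: 14 + 11 + 1 − 3 + 4 + 13 + 15 = 55, so its missing entry is 42 − 55 = -13.
Column 8: 1 − 3 + 19 − 13 + 8 + 9 + 2 = 23, so its missing entry is 42 − 23 = 19.
Row 6: 14 − 3 − 4 + 0 + 11 − 3 + 19 = 34, so its missing entry is 42 − 34 = 8.
Row 7: 13 − 1 + 11 + 9 + 4 − 1 + 9 = 44, so its missing entry is 42 − 44 = -2.

k = -2, n = 8, x = 19, d = -13, q = -3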